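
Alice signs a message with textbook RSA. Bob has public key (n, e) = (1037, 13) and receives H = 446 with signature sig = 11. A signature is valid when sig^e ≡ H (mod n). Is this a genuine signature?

forged

Squares mod 1037: sig^1≡11, sig^2≡121, sig^4≡123, sig^8≡611
13 = 8 + 4 + 1, so sig^13 ≡ 611·123·11 ≡ 194 (mod 1037)
194 ≠ 446, so verification fails.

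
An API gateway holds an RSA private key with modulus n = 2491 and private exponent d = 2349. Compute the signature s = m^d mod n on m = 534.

m^2 ≡ 534^2 = 285156 ≡ 1182
m^4 ≡ 1182^2 = 1397124 ≡ 2164
m^8 ≡ 2164^2 = 4682896 ≡ 2307
m^16 ≡ 2307^2 = 5322249 ≡ 1473
m^32 ≡ 1473^2 = 2169729 ≡ 68
m^64 ≡ 68^2 = 4624 ≡ 2133
m^128 ≡ 2133^2 = 4549689 ≡ 1123
m^256 ≡ 1123^2 = 1261129 ≡ 683
m^512 ≡ 683^2 = 466489 ≡ 672
m^1024 ≡ 672^2 = 451584 ≡ 713
m^2048 ≡ 713^2 = 508369 ≡ 205
2349 = 2048 + 256 + 32 + 8 + 4 + 1, so m^2349 ≡ 205·683·68·2307·2164·534 ≡ 589 (mod 2491)

589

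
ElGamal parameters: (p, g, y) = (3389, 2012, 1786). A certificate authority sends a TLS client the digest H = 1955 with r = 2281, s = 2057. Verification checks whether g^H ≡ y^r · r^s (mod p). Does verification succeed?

Left side g^H mod p:
2012^2 = 4048144 ≡ 1678
2012^4 ≡ 1678^2 = 2815684 ≡ 2814
2012^8 ≡ 2814^2 = 7918596 ≡ 1892
2012^16 ≡ 1892^2 = 3579664 ≡ 880
2012^32 ≡ 880^2 = 774400 ≡ 1708
2012^64 ≡ 1708^2 = 2917264 ≡ 2724
2012^128 ≡ 2724^2 = 7420176 ≡ 1655
2012^256 ≡ 1655^2 = 2739025 ≡ 713
2012^512 ≡ 713^2 = 508369 ≡ 19
2012^1024 ≡ 19^2 = 361
1955 = 1024 + 512 + 256 + 128 + 32 + 2 + 1, so 2012^1955 ≡ 361·19·713·1655·1708·1678·2012 ≡ 656 (mod 3389)
Right side y^r · r^s mod p:
1786^2 = 3189796 ≡ 747
1786^4 ≡ 747^2 = 558009 ≡ 2213
1786^8 ≡ 2213^2 = 4897369 ≡ 264
1786^16 ≡ 264^2 = 69696 ≡ 1916
1786^32 ≡ 1916^2 = 3671056 ≡ 769
1786^64 ≡ 769^2 = 591361 ≡ 1675
1786^128 ≡ 1675^2 = 2805625 ≡ 2922
1786^256 ≡ 2922^2 = 8538084 ≡ 1193
1786^512 ≡ 1193^2 = 1423249 ≡ 3258
1786^1024 ≡ 3258^2 = 10614564 ≡ 216
1786^2048 ≡ 216^2 = 46656 ≡ 2599
2281 = 2048 + 128 + 64 + 32 + 8 + 1, so 1786^2281 ≡ 2599·2922·1675·769·264·1786 ≡ 2129 (mod 3389)
2281^2 = 5202961 ≡ 846
2281^4 ≡ 846^2 = 715716 ≡ 637
2281^8 ≡ 637^2 = 405769 ≡ 2478
2281^16 ≡ 2478^2 = 6140484 ≡ 3005
2281^32 ≡ 3005^2 = 9030025 ≡ 1729
2281^64 ≡ 1729^2 = 2989441 ≡ 343
2281^128 ≡ 343^2 = 117649 ≡ 2423
2281^256 ≡ 2423^2 = 5870929 ≡ 1181
2281^512 ≡ 1181^2 = 1394761 ≡ 1882
2281^1024 ≡ 1882^2 = 3541924 ≡ 419
2281^2048 ≡ 419^2 = 175561 ≡ 2722
2057 = 2048 + 8 + 1, so 2281^2057 ≡ 2722·2478·2281 ≡ 333 (mod 3389)
2129·333 = 708957 ≡ 656 (mod 3389)
656 ≡ 656 (mod 3389), so the signature is genuine.

passes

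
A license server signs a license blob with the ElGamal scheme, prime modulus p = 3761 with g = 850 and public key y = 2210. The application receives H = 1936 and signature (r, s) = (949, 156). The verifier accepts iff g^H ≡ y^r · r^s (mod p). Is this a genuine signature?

Left side g^H mod p:
850^2 = 722500 ≡ 388
850^4 ≡ 388^2 = 150544 ≡ 104
850^8 ≡ 104^2 = 10816 ≡ 3294
850^16 ≡ 3294^2 = 10850436 ≡ 3712
850^32 ≡ 3712^2 = 13778944 ≡ 2401
850^64 ≡ 2401^2 = 5764801 ≡ 2949
850^128 ≡ 2949^2 = 8696601 ≡ 1169
850^256 ≡ 1169^2 = 1366561 ≡ 1318
850^512 ≡ 1318^2 = 1737124 ≡ 3303
850^1024 ≡ 3303^2 = 10909809 ≡ 2909
1936 = 1024 + 512 + 256 + 128 + 16, so 850^1936 ≡ 2909·3303·1318·1169·3712 ≡ 1395 (mod 3761)
Right side y^r · r^s mod p:
2210^2 = 4884100 ≡ 2322
2210^4 ≡ 2322^2 = 5391684 ≡ 2171
2210^8 ≡ 2171^2 = 4713241 ≡ 708
2210^16 ≡ 708^2 = 501264 ≡ 1051
2210^32 ≡ 1051^2 = 1104601 ≡ 2628
2210^64 ≡ 2628^2 = 6906384 ≡ 1188
2210^128 ≡ 1188^2 = 1411344 ≡ 969
2210^256 ≡ 969^2 = 938961 ≡ 2472
2210^512 ≡ 2472^2 = 6110784 ≡ 2920
949 = 512 + 256 + 128 + 32 + 16 + 4 + 1, so 2210^949 ≡ 2920·2472·969·2628·1051·2171·2210 ≡ 104 (mod 3761)
949^2 = 900601 ≡ 1722
949^4 ≡ 1722^2 = 2965284 ≡ 1616
949^8 ≡ 1616^2 = 2611456 ≡ 1322
949^16 ≡ 1322^2 = 1747684 ≡ 2580
949^32 ≡ 2580^2 = 6656400 ≡ 3191
949^64 ≡ 3191^2 = 10182481 ≡ 1454
949^128 ≡ 1454^2 = 2114116 ≡ 434
156 = 128 + 16 + 8 + 4, so 949^156 ≡ 434·2580·1322·1616 ≡ 2798 (mod 3761)
104·2798 = 290992 ≡ 1395 (mod 3761)
1395 ≡ 1395 (mod 3761), so the signature is genuine.

genuine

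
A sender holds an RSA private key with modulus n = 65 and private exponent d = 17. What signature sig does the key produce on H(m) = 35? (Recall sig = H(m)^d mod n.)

55

Squares mod 65: (H(m))^1≡35, (H(m))^2≡55, (H(m))^4≡35, (H(m))^8≡55, (H(m))^16≡35
17 = 16 + 1, so (H(m))^17 ≡ 35·35 ≡ 55 (mod 65)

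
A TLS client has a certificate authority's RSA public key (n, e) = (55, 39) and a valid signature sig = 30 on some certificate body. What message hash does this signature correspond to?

40

Squares mod 55: sig^1≡30, sig^2≡20, sig^4≡15, sig^8≡5, sig^16≡25, sig^32≡20
39 = 32 + 4 + 2 + 1, so sig^39 ≡ 20·15·20·30 ≡ 40 (mod 55)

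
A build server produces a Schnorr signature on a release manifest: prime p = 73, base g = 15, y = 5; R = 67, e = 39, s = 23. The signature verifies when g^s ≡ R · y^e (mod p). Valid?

g^s mod p:
15^2 = 225 ≡ 6
15^4 ≡ 6^2 = 36
15^8 ≡ 36^2 = 1296 ≡ 55
15^16 ≡ 55^2 = 3025 ≡ 32
23 = 16 + 4 + 2 + 1, so 15^23 ≡ 32·36·6·15 ≡ 20 (mod 73)
R · y^e mod p:
5^2 = 25
5^4 ≡ 25^2 = 625 ≡ 41
5^8 ≡ 41^2 = 1681 ≡ 2
5^16 ≡ 2^2 = 4
5^32 ≡ 4^2 = 16
39 = 32 + 4 + 2 + 1, so 5^39 ≡ 16·41·25·5 ≡ 21 (mod 73)
67·21 = 1407 ≡ 20 (mod 73)
20 ≡ 20 (mod 73); signature holds.

yes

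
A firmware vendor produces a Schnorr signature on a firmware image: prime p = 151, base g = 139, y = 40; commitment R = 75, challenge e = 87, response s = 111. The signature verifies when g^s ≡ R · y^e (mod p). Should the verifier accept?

reject

g^s mod p:
Squares mod 151: 139^1≡139, 139^2≡144, 139^4≡49, 139^8≡136, 139^16≡74, 139^32≡40, 139^64≡90
111 = 64 + 32 + 8 + 4 + 2 + 1, so 139^111 ≡ 90·40·136·49·144·139 ≡ 148 (mod 151)
R · y^e mod p:
Squares mod 151: 40^1≡40, 40^2≡90, 40^4≡97, 40^8≡47, 40^16≡95, 40^32≡116, 40^64≡17
87 = 64 + 16 + 4 + 2 + 1, so 40^87 ≡ 17·95·97·90·40 ≡ 29 (mod 151)
75·29 = 2175 ≡ 61 (mod 151)
148 ≠ 61; the check fails.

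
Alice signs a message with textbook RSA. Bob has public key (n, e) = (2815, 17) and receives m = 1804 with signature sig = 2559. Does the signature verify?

sig^17 mod 2815 = 1804
Since 1804 equals the digest 1804, verification succeeds.

verifies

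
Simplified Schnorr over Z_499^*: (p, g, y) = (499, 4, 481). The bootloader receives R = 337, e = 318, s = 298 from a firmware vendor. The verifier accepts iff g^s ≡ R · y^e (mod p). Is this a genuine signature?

genuine

g^s mod p:
4^2 = 16
4^4 ≡ 16^2 = 256
4^8 ≡ 256^2 = 65536 ≡ 167
4^16 ≡ 167^2 = 27889 ≡ 444
4^32 ≡ 444^2 = 197136 ≡ 31
4^64 ≡ 31^2 = 961 ≡ 462
4^128 ≡ 462^2 = 213444 ≡ 371
4^256 ≡ 371^2 = 137641 ≡ 416
298 = 256 + 32 + 8 + 2, so 4^298 ≡ 416·31·167·16 ≡ 166 (mod 499)
R · y^e mod p:
481^2 = 231361 ≡ 324
481^4 ≡ 324^2 = 104976 ≡ 186
481^8 ≡ 186^2 = 34596 ≡ 165
481^16 ≡ 165^2 = 27225 ≡ 279
481^32 ≡ 279^2 = 77841 ≡ 496
481^64 ≡ 496^2 = 246016 ≡ 9
481^128 ≡ 9^2 = 81
481^256 ≡ 81^2 = 6561 ≡ 74
318 = 256 + 32 + 16 + 8 + 4 + 2, so 481^318 ≡ 74·496·279·165·186·324 ≡ 307 (mod 499)
337·307 = 103459 ≡ 166 (mod 499)
166 ≡ 166 (mod 499); signature holds.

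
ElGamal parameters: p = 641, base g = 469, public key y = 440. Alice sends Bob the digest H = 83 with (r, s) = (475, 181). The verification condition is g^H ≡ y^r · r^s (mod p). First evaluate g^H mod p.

475

469^2 = 219961 ≡ 98
469^4 ≡ 98^2 = 9604 ≡ 630
469^8 ≡ 630^2 = 396900 ≡ 121
469^16 ≡ 121^2 = 14641 ≡ 539
469^32 ≡ 539^2 = 290521 ≡ 148
469^64 ≡ 148^2 = 21904 ≡ 110
83 = 64 + 16 + 2 + 1, so 469^83 ≡ 110·539·98·469 ≡ 475 (mod 641)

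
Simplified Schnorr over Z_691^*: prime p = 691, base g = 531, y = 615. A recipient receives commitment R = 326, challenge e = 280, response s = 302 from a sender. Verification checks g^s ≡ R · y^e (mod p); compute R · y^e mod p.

651

615^2 = 378225 ≡ 248
615^4 ≡ 248^2 = 61504 ≡ 5
615^8 ≡ 5^2 = 25
615^16 ≡ 25^2 = 625
615^32 ≡ 625^2 = 390625 ≡ 210
615^64 ≡ 210^2 = 44100 ≡ 567
615^128 ≡ 567^2 = 321489 ≡ 174
615^256 ≡ 174^2 = 30276 ≡ 563
280 = 256 + 16 + 8, so 615^280 ≡ 563·625·25 ≡ 445 (mod 691)
R · y^e ≡ 326·445 = 145070 ≡ 651 (mod 691)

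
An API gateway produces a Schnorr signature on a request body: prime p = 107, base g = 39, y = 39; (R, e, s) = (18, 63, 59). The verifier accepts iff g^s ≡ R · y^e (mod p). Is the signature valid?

g^s mod p:
Squares mod 107: 39^1≡39, 39^2≡23, 39^4≡101, 39^8≡36, 39^16≡12, 39^32≡37
59 = 32 + 16 + 8 + 2 + 1, so 39^59 ≡ 37·12·36·23·39 ≡ 76 (mod 107)
R · y^e mod p:
Squares mod 107: 39^1≡39, 39^2≡23, 39^4≡101, 39^8≡36, 39^16≡12, 39^32≡37
63 = 32 + 16 + 8 + 4 + 2 + 1, so 39^63 ≡ 37·12·36·101·23·39 ≡ 79 (mod 107)
18·79 = 1422 ≡ 31 (mod 107)
76 ≠ 31; the check fails.

invalid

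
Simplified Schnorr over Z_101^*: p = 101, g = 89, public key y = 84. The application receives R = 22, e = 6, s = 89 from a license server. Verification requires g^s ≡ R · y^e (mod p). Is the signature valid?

invalid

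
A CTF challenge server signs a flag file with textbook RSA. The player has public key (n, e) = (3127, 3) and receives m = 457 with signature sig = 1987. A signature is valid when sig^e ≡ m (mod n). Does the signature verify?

sig^2 ≡ 1987^2 = 3948169 ≡ 1895
3 = 2 + 1, so sig^3 ≡ 1895·1987 ≡ 457 (mod 3127)
sig^3 mod 3127 = 457 matches m.

verifies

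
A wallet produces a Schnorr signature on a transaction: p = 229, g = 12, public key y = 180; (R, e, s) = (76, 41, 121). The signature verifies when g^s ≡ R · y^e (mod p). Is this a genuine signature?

forged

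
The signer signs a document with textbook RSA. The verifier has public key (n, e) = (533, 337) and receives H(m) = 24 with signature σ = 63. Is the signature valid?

σ^337 mod 533 = 24
σ^337 mod 533 = 24 matches H(m).

valid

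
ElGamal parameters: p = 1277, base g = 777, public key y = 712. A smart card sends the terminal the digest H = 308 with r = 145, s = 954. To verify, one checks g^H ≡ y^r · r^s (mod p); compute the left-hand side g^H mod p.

Squares mod 1277: 777^1≡777, 777^2≡985, 777^4≡982, 777^8≡189, 777^16≡1242, 777^32≡1225, 777^64≡150, 777^128≡791, 777^256≡1228
308 = 256 + 32 + 16 + 4, so 777^308 ≡ 1228·1225·1242·982 ≡ 623 (mod 1277)

623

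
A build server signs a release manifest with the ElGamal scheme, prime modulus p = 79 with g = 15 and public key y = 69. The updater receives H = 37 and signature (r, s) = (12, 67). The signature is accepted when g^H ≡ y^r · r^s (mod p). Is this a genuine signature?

genuine

Left side g^H mod p:
15^2 = 225 ≡ 67
15^4 ≡ 67^2 = 4489 ≡ 65
15^8 ≡ 65^2 = 4225 ≡ 38
15^16 ≡ 38^2 = 1444 ≡ 22
15^32 ≡ 22^2 = 484 ≡ 10
37 = 32 + 4 + 1, so 15^37 ≡ 10·65·15 ≡ 33 (mod 79)
Right side y^r · r^s mod p:
69^2 = 4761 ≡ 21
69^4 ≡ 21^2 = 441 ≡ 46
69^8 ≡ 46^2 = 2116 ≡ 62
12 = 8 + 4, so 69^12 ≡ 62·46 ≡ 8 (mod 79)
12^2 = 144 ≡ 65
12^4 ≡ 65^2 = 4225 ≡ 38
12^8 ≡ 38^2 = 1444 ≡ 22
12^16 ≡ 22^2 = 484 ≡ 10
12^32 ≡ 10^2 = 100 ≡ 21
12^64 ≡ 21^2 = 441 ≡ 46
67 = 64 + 2 + 1, so 12^67 ≡ 46·65·12 ≡ 14 (mod 79)
8·14 = 112 ≡ 33 (mod 79)
33 ≡ 33 (mod 79), so the signature is genuine.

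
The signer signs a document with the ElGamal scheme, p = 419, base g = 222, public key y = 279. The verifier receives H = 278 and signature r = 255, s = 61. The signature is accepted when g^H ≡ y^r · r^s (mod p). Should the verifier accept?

Left side g^H mod p:
Squares mod 419: 222^1≡222, 222^2≡261, 222^4≡243, 222^8≡389, 222^16≡62, 222^32≡73, 222^64≡301, 222^128≡97, 222^256≡191
278 = 256 + 16 + 4 + 2, so 222^278 ≡ 191·62·243·261 ≡ 180 (mod 419)
Right side y^r · r^s mod p:
Squares mod 419: 279^1≡279, 279^2≡326, 279^4≡269, 279^8≡293, 279^16≡373, 279^32≡21, 279^64≡22, 279^128≡65
255 = 128 + 64 + 32 + 16 + 8 + 4 + 2 + 1, so 279^255 ≡ 65·22·21·373·293·269·326·279 ≡ 314 (mod 419)
Squares mod 419: 255^1≡255, 255^2≡80, 255^4≡115, 255^8≡236, 255^16≡388, 255^32≡123
61 = 32 + 16 + 8 + 4 + 1, so 255^61 ≡ 123·388·236·115·255 ≡ 118 (mod 419)
314·118 = 37052 ≡ 180 (mod 419)
180 ≡ 180 (mod 419), so the signature is genuine.

accept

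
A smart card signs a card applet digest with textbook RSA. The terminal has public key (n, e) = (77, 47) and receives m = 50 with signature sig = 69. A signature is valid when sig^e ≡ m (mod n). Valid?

Squares mod 77: sig^1≡69, sig^2≡64, sig^4≡15, sig^8≡71, sig^16≡36, sig^32≡64
47 = 32 + 8 + 4 + 2 + 1, so sig^47 ≡ 64·71·15·64·69 ≡ 20 (mod 77)
The recovered value 20 does not match the digest 50.

no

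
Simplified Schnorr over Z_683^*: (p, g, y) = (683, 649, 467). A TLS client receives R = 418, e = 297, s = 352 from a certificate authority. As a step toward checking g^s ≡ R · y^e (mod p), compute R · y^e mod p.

Squares mod 683: 467^1≡467, 467^2≡212, 467^4≡549, 467^8≡198, 467^16≡273, 467^32≡82, 467^64≡577, 467^128≡308, 467^256≡610
297 = 256 + 32 + 8 + 1, so 467^297 ≡ 610·82·198·467 ≡ 358 (mod 683)
R · y^e ≡ 418·358 = 149644 ≡ 67 (mod 683)

67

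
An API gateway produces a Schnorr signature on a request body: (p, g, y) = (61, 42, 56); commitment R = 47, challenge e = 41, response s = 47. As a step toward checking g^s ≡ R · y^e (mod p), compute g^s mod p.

42^2 = 1764 ≡ 56
42^4 ≡ 56^2 = 3136 ≡ 25
42^8 ≡ 25^2 = 625 ≡ 15
42^16 ≡ 15^2 = 225 ≡ 42
42^32 ≡ 42^2 = 1764 ≡ 56
47 = 32 + 8 + 4 + 2 + 1, so 42^47 ≡ 56·15·25·56·42 ≡ 56 (mod 61)

56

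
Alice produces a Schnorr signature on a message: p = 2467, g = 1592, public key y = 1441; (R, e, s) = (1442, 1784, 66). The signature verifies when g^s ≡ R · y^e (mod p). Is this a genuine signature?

genuine

g^s mod p:
Squares mod 2467: 1592^1≡1592, 1592^2≡855, 1592^4≡793, 1592^8≡2231, 1592^16≡1422, 1592^32≡1611, 1592^64≡37
66 = 64 + 2, so 1592^66 ≡ 37·855 ≡ 2031 (mod 2467)
R · y^e mod p:
Squares mod 2467: 1441^1≡1441, 1441^2≡1734, 1441^4≡1950, 1441^8≡853, 1441^16≡2311, 1441^32≡2133, 1441^64≡541, 1441^128≡1575, 1441^256≡1290, 1441^512≡1342, 1441^1024≡54
1784 = 1024 + 512 + 128 + 64 + 32 + 16 + 8, so 1441^1784 ≡ 54·1342·1575·541·2133·2311·853 ≡ 2388 (mod 2467)
1442·2388 = 3443496 ≡ 2031 (mod 2467)
2031 ≡ 2031 (mod 2467); signature holds.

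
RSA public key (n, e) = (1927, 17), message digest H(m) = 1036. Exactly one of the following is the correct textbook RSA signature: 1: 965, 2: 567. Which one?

Candidate 1: Squares mod 1927: 965^1≡965, 965^2≡484, 965^4≡1089, 965^8≡816, 965^16≡1041; 17 = 16 + 1, so 965^17 ≡ 1041·965 ≡ 598 (mod 1927)
Candidate 2: Squares mod 1927: 567^1≡567, 567^2≡1607, 567^4≡269, 567^8≡1062, 567^16≡549; 17 = 16 + 1, so 567^17 ≡ 549·567 ≡ 1036 (mod 1927)
  → matches H(m) = 1036

2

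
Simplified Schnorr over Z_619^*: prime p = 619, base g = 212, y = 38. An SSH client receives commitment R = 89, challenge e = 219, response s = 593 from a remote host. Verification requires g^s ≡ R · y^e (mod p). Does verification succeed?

g^s mod p:
212^2 = 44944 ≡ 376
212^4 ≡ 376^2 = 141376 ≡ 244
212^8 ≡ 244^2 = 59536 ≡ 112
212^16 ≡ 112^2 = 12544 ≡ 164
212^32 ≡ 164^2 = 26896 ≡ 279
212^64 ≡ 279^2 = 77841 ≡ 466
212^128 ≡ 466^2 = 217156 ≡ 506
212^256 ≡ 506^2 = 256036 ≡ 389
212^512 ≡ 389^2 = 151321 ≡ 285
593 = 512 + 64 + 16 + 1, so 212^593 ≡ 285·466·164·212 ≡ 493 (mod 619)
R · y^e mod p:
38^2 = 1444 ≡ 206
38^4 ≡ 206^2 = 42436 ≡ 344
38^8 ≡ 344^2 = 118336 ≡ 107
38^16 ≡ 107^2 = 11449 ≡ 307
38^32 ≡ 307^2 = 94249 ≡ 161
38^64 ≡ 161^2 = 25921 ≡ 542
38^128 ≡ 542^2 = 293764 ≡ 358
219 = 128 + 64 + 16 + 8 + 2 + 1, so 38^219 ≡ 358·542·307·107·206·38 ≡ 383 (mod 619)
89·383 = 34087 ≡ 42 (mod 619)
493 ≠ 42; the check fails.

fails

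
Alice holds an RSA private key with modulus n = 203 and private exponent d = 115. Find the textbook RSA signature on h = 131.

h^2 ≡ 131^2 = 17161 ≡ 109
h^4 ≡ 109^2 = 11881 ≡ 107
h^8 ≡ 107^2 = 11449 ≡ 81
h^16 ≡ 81^2 = 6561 ≡ 65
h^32 ≡ 65^2 = 4225 ≡ 165
h^64 ≡ 165^2 = 27225 ≡ 23
115 = 64 + 32 + 16 + 2 + 1, so h^115 ≡ 23·165·65·109·131 ≡ 40 (mod 203)

40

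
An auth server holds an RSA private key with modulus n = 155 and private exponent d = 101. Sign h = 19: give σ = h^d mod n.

h^2 ≡ 19^2 = 361 ≡ 51
h^4 ≡ 51^2 = 2601 ≡ 121
h^8 ≡ 121^2 = 14641 ≡ 71
h^16 ≡ 71^2 = 5041 ≡ 81
h^32 ≡ 81^2 = 6561 ≡ 51
h^64 ≡ 51^2 = 2601 ≡ 121
101 = 64 + 32 + 4 + 1, so h^101 ≡ 121·51·121·19 ≡ 134 (mod 155)

134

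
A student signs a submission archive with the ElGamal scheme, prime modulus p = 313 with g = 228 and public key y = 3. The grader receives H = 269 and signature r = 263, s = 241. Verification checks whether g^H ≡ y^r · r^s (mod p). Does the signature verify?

Left side g^H mod p:
Squares mod 313: 228^1≡228, 228^2≡26, 228^4≡50, 228^8≡309, 228^16≡16, 228^32≡256, 228^64≡119, 228^128≡76, 228^256≡142
269 = 256 + 8 + 4 + 1, so 228^269 ≡ 142·309·50·228 ≡ 144 (mod 313)
Right side y^r · r^s mod p:
Squares mod 313: 3^1≡3, 3^2≡9, 3^4≡81, 3^8≡301, 3^16≡144, 3^32≡78, 3^64≡137, 3^128≡302, 3^256≡121
263 = 256 + 4 + 2 + 1, so 3^263 ≡ 121·81·9·3 ≡ 142 (mod 313)
Squares mod 313: 263^1≡263, 263^2≡309, 263^4≡16, 263^8≡256, 263^16≡119, 263^32≡76, 263^64≡142, 263^128≡132
241 = 128 + 64 + 32 + 16 + 1, so 263^241 ≡ 132·142·76·119·263 ≡ 70 (mod 313)
142·70 = 9940 ≡ 237 (mod 313)
144 ≠ 237, so verification fails.

does not verify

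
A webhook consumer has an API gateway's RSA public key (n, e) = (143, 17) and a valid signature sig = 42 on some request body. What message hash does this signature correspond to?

sig^17 mod 143 = 48

48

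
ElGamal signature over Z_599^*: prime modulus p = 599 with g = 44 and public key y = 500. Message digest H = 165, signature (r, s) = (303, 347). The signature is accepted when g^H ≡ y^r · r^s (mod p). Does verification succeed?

Left side g^H mod p:
44^2 = 1936 ≡ 139
44^4 ≡ 139^2 = 19321 ≡ 153
44^8 ≡ 153^2 = 23409 ≡ 48
44^16 ≡ 48^2 = 2304 ≡ 507
44^32 ≡ 507^2 = 257049 ≡ 78
44^64 ≡ 78^2 = 6084 ≡ 94
44^128 ≡ 94^2 = 8836 ≡ 450
165 = 128 + 32 + 4 + 1, so 44^165 ≡ 450·78·153·44 ≡ 279 (mod 599)
Right side y^r · r^s mod p:
500^2 = 250000 ≡ 217
500^4 ≡ 217^2 = 47089 ≡ 367
500^8 ≡ 367^2 = 134689 ≡ 513
500^16 ≡ 513^2 = 263169 ≡ 208
500^32 ≡ 208^2 = 43264 ≡ 136
500^64 ≡ 136^2 = 18496 ≡ 526
500^128 ≡ 526^2 = 276676 ≡ 537
500^256 ≡ 537^2 = 288369 ≡ 250
303 = 256 + 32 + 8 + 4 + 2 + 1, so 500^303 ≡ 250·136·513·367·217·500 ≡ 367 (mod 599)
303^2 = 91809 ≡ 162
303^4 ≡ 162^2 = 26244 ≡ 487
303^8 ≡ 487^2 = 237169 ≡ 564
303^16 ≡ 564^2 = 318096 ≡ 27
303^32 ≡ 27^2 = 729 ≡ 130
303^64 ≡ 130^2 = 16900 ≡ 128
303^128 ≡ 128^2 = 16384 ≡ 211
303^256 ≡ 211^2 = 44521 ≡ 195
347 = 256 + 64 + 16 + 8 + 2 + 1, so 303^347 ≡ 195·128·27·564·162·303 ≡ 84 (mod 599)
367·84 = 30828 ≡ 279 (mod 599)
279 ≡ 279 (mod 599), so the signature is genuine.

passes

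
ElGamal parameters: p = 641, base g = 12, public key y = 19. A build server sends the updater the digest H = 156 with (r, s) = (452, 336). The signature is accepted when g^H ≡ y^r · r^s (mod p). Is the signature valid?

valid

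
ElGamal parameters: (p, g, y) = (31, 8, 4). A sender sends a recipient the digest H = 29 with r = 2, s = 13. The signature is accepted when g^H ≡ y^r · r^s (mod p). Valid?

yes

Left side g^H mod p:
8^2 = 64 ≡ 2
8^4 ≡ 2^2 = 4
8^8 ≡ 4^2 = 16
8^16 ≡ 16^2 = 256 ≡ 8
29 = 16 + 8 + 4 + 1, so 8^29 ≡ 8·16·4·8 ≡ 4 (mod 31)
Right side y^r · r^s mod p:
4^2 = 16
2^2 = 4
2^4 ≡ 4^2 = 16
2^8 ≡ 16^2 = 256 ≡ 8
13 = 8 + 4 + 1, so 2^13 ≡ 8·16·2 ≡ 8 (mod 31)
16·8 = 128 ≡ 4 (mod 31)
4 ≡ 4 (mod 31), so the signature is genuine.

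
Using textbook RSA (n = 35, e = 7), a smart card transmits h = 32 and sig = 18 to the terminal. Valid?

yes

sig^7 mod 35 = 32
sig^7 mod 35 = 32 matches h.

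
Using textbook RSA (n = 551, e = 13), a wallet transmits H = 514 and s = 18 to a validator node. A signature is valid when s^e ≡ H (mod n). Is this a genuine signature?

forged

s^2 ≡ 18^2 = 324
s^4 ≡ 324^2 = 104976 ≡ 286
s^8 ≡ 286^2 = 81796 ≡ 248
13 = 8 + 4 + 1, so s^13 ≡ 248·286·18 ≡ 37 (mod 551)
s^13 mod 551 = 37, but H = 514.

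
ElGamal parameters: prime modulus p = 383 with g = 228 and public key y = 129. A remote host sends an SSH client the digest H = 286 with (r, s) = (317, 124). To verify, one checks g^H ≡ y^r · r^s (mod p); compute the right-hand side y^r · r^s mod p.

Squares mod 383: 129^1≡129, 129^2≡172, 129^4≡93, 129^8≡223, 129^16≡322, 129^32≡274, 129^64≡8, 129^128≡64, 129^256≡266
317 = 256 + 32 + 16 + 8 + 4 + 1, so 129^317 ≡ 266·274·322·223·93·129 ≡ 36 (mod 383)
Squares mod 383: 317^1≡317, 317^2≡143, 317^4≡150, 317^8≡286, 317^16≡217, 317^32≡363, 317^64≡17
124 = 64 + 32 + 16 + 8 + 4, so 317^124 ≡ 17·363·217·286·150 ≡ 173 (mod 383)
y^r · r^s ≡ 36·173 = 6228 ≡ 100 (mod 383)

100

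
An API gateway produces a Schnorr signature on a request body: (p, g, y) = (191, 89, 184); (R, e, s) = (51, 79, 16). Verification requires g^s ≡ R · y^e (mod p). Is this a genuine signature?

genuine

g^s mod p:
Squares mod 191: 89^1≡89, 89^2≡90, 89^4≡78, 89^8≡163, 89^16≡20
89^16 ≡ 20 (mod 191)
R · y^e mod p:
Squares mod 191: 184^1≡184, 184^2≡49, 184^4≡109, 184^8≡39, 184^16≡184, 184^32≡49, 184^64≡109
79 = 64 + 8 + 4 + 2 + 1, so 184^79 ≡ 109·39·109·49·184 ≡ 109 (mod 191)
51·109 = 5559 ≡ 20 (mod 191)
20 ≡ 20 (mod 191); signature holds.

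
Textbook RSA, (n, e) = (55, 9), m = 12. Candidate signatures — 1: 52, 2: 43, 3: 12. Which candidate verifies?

Candidate 1: Squares mod 55: 52^1≡52, 52^2≡9, 52^4≡26, 52^8≡16; 9 = 8 + 1, so 52^9 ≡ 16·52 ≡ 7 (mod 55)
Candidate 2: Squares mod 55: 43^1≡43, 43^2≡34, 43^4≡1, 43^8≡1; 9 = 8 + 1, so 43^9 ≡ 1·43 ≡ 43 (mod 55)
Candidate 3: Squares mod 55: 12^1≡12, 12^2≡34, 12^4≡1, 12^8≡1; 9 = 8 + 1, so 12^9 ≡ 1·12 ≡ 12 (mod 55)
  → matches m = 12

3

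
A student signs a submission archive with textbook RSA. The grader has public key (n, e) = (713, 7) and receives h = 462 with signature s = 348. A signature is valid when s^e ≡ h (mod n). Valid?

s^2 ≡ 348^2 = 121104 ≡ 607
s^4 ≡ 607^2 = 368449 ≡ 541
7 = 4 + 2 + 1, so s^7 ≡ 541·607·348 ≡ 462 (mod 713)
Since 462 equals the digest 462, verification succeeds.

yes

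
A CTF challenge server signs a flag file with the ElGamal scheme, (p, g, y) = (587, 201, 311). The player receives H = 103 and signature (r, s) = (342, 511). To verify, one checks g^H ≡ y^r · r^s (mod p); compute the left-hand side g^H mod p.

195

Squares mod 587: 201^1≡201, 201^2≡485, 201^4≡425, 201^8≡416, 201^16≡478, 201^32≡141, 201^64≡510
103 = 64 + 32 + 4 + 2 + 1, so 201^103 ≡ 510·141·425·485·201 ≡ 195 (mod 587)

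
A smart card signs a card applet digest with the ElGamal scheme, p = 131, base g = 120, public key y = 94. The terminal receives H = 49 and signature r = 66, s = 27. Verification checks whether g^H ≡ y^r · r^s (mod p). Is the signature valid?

valid

Left side g^H mod p:
120^49 mod 131 = 122
Right side y^r · r^s mod p:
94^66 mod 131 = 94
66^27 mod 131 = 110
94·110 = 10340 ≡ 122 (mod 131)
122 ≡ 122 (mod 131), so the signature is genuine.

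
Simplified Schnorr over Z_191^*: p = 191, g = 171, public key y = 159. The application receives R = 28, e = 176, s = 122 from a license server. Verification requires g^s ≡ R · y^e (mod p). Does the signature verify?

does not verify

g^s mod p:
171^2 = 29241 ≡ 18
171^4 ≡ 18^2 = 324 ≡ 133
171^8 ≡ 133^2 = 17689 ≡ 117
171^16 ≡ 117^2 = 13689 ≡ 128
171^32 ≡ 128^2 = 16384 ≡ 149
171^64 ≡ 149^2 = 22201 ≡ 45
122 = 64 + 32 + 16 + 8 + 2, so 171^122 ≡ 45·149·128·117·18 ≡ 3 (mod 191)
R · y^e mod p:
159^2 = 25281 ≡ 69
159^4 ≡ 69^2 = 4761 ≡ 177
159^8 ≡ 177^2 = 31329 ≡ 5
159^16 ≡ 5^2 = 25
159^32 ≡ 25^2 = 625 ≡ 52
159^64 ≡ 52^2 = 2704 ≡ 30
159^128 ≡ 30^2 = 900 ≡ 136
176 = 128 + 32 + 16, so 159^176 ≡ 136·52·25 ≡ 125 (mod 191)
28·125 = 3500 ≡ 62 (mod 191)
3 ≠ 62; the check fails.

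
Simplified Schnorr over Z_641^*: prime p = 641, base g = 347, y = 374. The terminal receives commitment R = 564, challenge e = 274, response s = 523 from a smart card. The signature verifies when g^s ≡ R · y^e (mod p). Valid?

no

g^s mod p:
Squares mod 641: 347^1≡347, 347^2≡542, 347^4≡186, 347^8≡623, 347^16≡324, 347^32≡493, 347^64≡110, 347^128≡562, 347^256≡472, 347^512≡357
523 = 512 + 8 + 2 + 1, so 347^523 ≡ 357·623·542·347 ≡ 311 (mod 641)
R · y^e mod p:
Squares mod 641: 374^1≡374, 374^2≡138, 374^4≡455, 374^8≡623, 374^16≡324, 374^32≡493, 374^64≡110, 374^128≡562, 374^256≡472
274 = 256 + 16 + 2, so 374^274 ≡ 472·324·138 ≡ 421 (mod 641)
564·421 = 237444 ≡ 274 (mod 641)
311 ≠ 274; the check fails.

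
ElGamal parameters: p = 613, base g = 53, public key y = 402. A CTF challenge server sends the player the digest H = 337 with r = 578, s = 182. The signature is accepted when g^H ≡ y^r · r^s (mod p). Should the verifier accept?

reject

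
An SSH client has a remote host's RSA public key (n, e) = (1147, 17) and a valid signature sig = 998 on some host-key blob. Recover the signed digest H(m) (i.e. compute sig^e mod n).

sig^17 mod 1147 = 739

739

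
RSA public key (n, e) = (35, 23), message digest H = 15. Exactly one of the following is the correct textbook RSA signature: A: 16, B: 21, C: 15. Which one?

C

Candidate A: Squares mod 35: 16^1≡16, 16^2≡11, 16^4≡16, 16^8≡11, 16^16≡16; 23 = 16 + 4 + 2 + 1, so 16^23 ≡ 16·16·11·16 ≡ 11 (mod 35)
Candidate B: Squares mod 35: 21^1≡21, 21^2≡21, 21^4≡21, 21^8≡21, 21^16≡21; 23 = 16 + 4 + 2 + 1, so 21^23 ≡ 21·21·21·21 ≡ 21 (mod 35)
Candidate C: Squares mod 35: 15^1≡15, 15^2≡15, 15^4≡15, 15^8≡15, 15^16≡15; 23 = 16 + 4 + 2 + 1, so 15^23 ≡ 15·15·15·15 ≡ 15 (mod 35)
  → matches H = 15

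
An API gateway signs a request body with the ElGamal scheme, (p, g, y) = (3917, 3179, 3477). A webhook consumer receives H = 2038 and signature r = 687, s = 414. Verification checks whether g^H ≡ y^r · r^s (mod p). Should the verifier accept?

reject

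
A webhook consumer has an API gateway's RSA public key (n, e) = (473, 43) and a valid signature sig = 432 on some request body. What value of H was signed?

346

sig^2 ≡ 432^2 = 186624 ≡ 262
sig^4 ≡ 262^2 = 68644 ≡ 59
sig^8 ≡ 59^2 = 3481 ≡ 170
sig^16 ≡ 170^2 = 28900 ≡ 47
sig^32 ≡ 47^2 = 2209 ≡ 317
43 = 32 + 8 + 2 + 1, so sig^43 ≡ 317·170·262·432 ≡ 346 (mod 473)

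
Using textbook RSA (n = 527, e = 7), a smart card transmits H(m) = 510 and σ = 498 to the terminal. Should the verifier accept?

σ^7 mod 527 = 469
σ^7 mod 527 = 469, but H(m) = 510.

reject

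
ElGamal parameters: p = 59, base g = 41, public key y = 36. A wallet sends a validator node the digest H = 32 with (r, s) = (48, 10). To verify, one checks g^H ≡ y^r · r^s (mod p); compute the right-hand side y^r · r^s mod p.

36^2 = 1296 ≡ 57
36^4 ≡ 57^2 = 3249 ≡ 4
36^8 ≡ 4^2 = 16
36^16 ≡ 16^2 = 256 ≡ 20
36^32 ≡ 20^2 = 400 ≡ 46
48 = 32 + 16, so 36^48 ≡ 46·20 ≡ 35 (mod 59)
48^2 = 2304 ≡ 3
48^4 ≡ 3^2 = 9
48^8 ≡ 9^2 = 81 ≡ 22
10 = 8 + 2, so 48^10 ≡ 22·3 ≡ 7 (mod 59)
y^r · r^s ≡ 35·7 = 245 ≡ 9 (mod 59)

9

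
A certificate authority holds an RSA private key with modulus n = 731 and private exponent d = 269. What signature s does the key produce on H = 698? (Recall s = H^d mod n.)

H^2 ≡ 698^2 = 487204 ≡ 358
H^4 ≡ 358^2 = 128164 ≡ 239
H^8 ≡ 239^2 = 57121 ≡ 103
H^16 ≡ 103^2 = 10609 ≡ 375
H^32 ≡ 375^2 = 140625 ≡ 273
H^64 ≡ 273^2 = 74529 ≡ 698
H^128 ≡ 698^2 = 487204 ≡ 358
H^256 ≡ 358^2 = 128164 ≡ 239
269 = 256 + 8 + 4 + 1, so H^269 ≡ 239·103·239·698 ≡ 52 (mod 731)

52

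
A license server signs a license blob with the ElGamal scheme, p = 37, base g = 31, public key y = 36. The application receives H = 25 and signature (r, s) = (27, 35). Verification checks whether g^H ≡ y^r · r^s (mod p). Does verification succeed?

Left side g^H mod p:
31^2 = 961 ≡ 36
31^4 ≡ 36^2 = 1296 ≡ 1
31^8 ≡ 1^2 = 1
31^16 ≡ 1^2 = 1
25 = 16 + 8 + 1, so 31^25 ≡ 1·1·31 ≡ 31 (mod 37)
Right side y^r · r^s mod p:
36^2 = 1296 ≡ 1
36^4 ≡ 1^2 = 1
36^8 ≡ 1^2 = 1
36^16 ≡ 1^2 = 1
27 = 16 + 8 + 2 + 1, so 36^27 ≡ 1·1·1·36 ≡ 36 (mod 37)
27^2 = 729 ≡ 26
27^4 ≡ 26^2 = 676 ≡ 10
27^8 ≡ 10^2 = 100 ≡ 26
27^16 ≡ 26^2 = 676 ≡ 10
27^32 ≡ 10^2 = 100 ≡ 26
35 = 32 + 2 + 1, so 27^35 ≡ 26·26·27 ≡ 11 (mod 37)
36·11 = 396 ≡ 26 (mod 37)
31 ≠ 26, so verification fails.

fails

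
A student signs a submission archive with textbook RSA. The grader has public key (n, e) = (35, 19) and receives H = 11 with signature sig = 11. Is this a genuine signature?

sig^2 ≡ 11^2 = 121 ≡ 16
sig^4 ≡ 16^2 = 256 ≡ 11
sig^8 ≡ 11^2 = 121 ≡ 16
sig^16 ≡ 16^2 = 256 ≡ 11
19 = 16 + 2 + 1, so sig^19 ≡ 11·16·11 ≡ 11 (mod 35)
sig^19 mod 35 = 11 matches H.

genuine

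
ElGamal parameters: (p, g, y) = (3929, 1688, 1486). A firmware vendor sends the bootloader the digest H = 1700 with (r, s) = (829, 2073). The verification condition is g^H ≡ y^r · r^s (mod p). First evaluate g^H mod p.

3189

1688^2 = 2849344 ≡ 819
1688^4 ≡ 819^2 = 670761 ≡ 2831
1688^8 ≡ 2831^2 = 8014561 ≡ 3330
1688^16 ≡ 3330^2 = 11088900 ≡ 1262
1688^32 ≡ 1262^2 = 1592644 ≡ 1399
1688^64 ≡ 1399^2 = 1957201 ≡ 559
1688^128 ≡ 559^2 = 312481 ≡ 2090
1688^256 ≡ 2090^2 = 4368100 ≡ 2981
1688^512 ≡ 2981^2 = 8886361 ≡ 2892
1688^1024 ≡ 2892^2 = 8363664 ≡ 2752
1700 = 1024 + 512 + 128 + 32 + 4, so 1688^1700 ≡ 2752·2892·2090·1399·2831 ≡ 3189 (mod 3929)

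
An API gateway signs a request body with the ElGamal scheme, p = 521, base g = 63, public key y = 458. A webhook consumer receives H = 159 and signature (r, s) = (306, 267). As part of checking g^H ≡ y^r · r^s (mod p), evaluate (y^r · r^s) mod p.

Squares mod 521: 458^1≡458, 458^2≡322, 458^4≡5, 458^8≡25, 458^16≡104, 458^32≡396, 458^64≡516, 458^128≡25, 458^256≡104
306 = 256 + 32 + 16 + 2, so 458^306 ≡ 104·396·104·322 ≡ 474 (mod 521)
Squares mod 521: 306^1≡306, 306^2≡377, 306^4≡417, 306^8≡396, 306^16≡516, 306^32≡25, 306^64≡104, 306^128≡396, 306^256≡516
267 = 256 + 8 + 2 + 1, so 306^267 ≡ 516·396·377·306 ≡ 60 (mod 521)
y^r · r^s ≡ 474·60 = 28440 ≡ 306 (mod 521)

306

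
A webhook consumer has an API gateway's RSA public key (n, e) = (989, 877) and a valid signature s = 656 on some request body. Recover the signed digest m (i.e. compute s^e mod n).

422

s^2 ≡ 656^2 = 430336 ≡ 121
s^4 ≡ 121^2 = 14641 ≡ 795
s^8 ≡ 795^2 = 632025 ≡ 54
s^16 ≡ 54^2 = 2916 ≡ 938
s^32 ≡ 938^2 = 879844 ≡ 623
s^64 ≡ 623^2 = 388129 ≡ 441
s^128 ≡ 441^2 = 194481 ≡ 637
s^256 ≡ 637^2 = 405769 ≡ 279
s^512 ≡ 279^2 = 77841 ≡ 699
877 = 512 + 256 + 64 + 32 + 8 + 4 + 1, so s^877 ≡ 699·279·441·623·54·795·656 ≡ 422 (mod 989)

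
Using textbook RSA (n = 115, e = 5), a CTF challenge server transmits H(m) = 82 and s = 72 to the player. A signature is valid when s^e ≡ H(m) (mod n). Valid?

yes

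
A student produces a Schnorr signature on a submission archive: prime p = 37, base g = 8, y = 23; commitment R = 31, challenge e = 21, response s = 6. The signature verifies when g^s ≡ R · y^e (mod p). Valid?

no

g^s mod p:
8^2 = 64 ≡ 27
8^4 ≡ 27^2 = 729 ≡ 26
6 = 4 + 2, so 8^6 ≡ 26·27 ≡ 36 (mod 37)
R · y^e mod p:
23^2 = 529 ≡ 11
23^4 ≡ 11^2 = 121 ≡ 10
23^8 ≡ 10^2 = 100 ≡ 26
23^16 ≡ 26^2 = 676 ≡ 10
21 = 16 + 4 + 1, so 23^21 ≡ 10·10·23 ≡ 6 (mod 37)
31·6 = 186 ≡ 1 (mod 37)
36 ≠ 1; the check fails.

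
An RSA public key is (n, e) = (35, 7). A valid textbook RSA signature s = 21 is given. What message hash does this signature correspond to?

s^2 ≡ 21^2 = 441 ≡ 21
s^4 ≡ 21^2 = 441 ≡ 21
7 = 4 + 2 + 1, so s^7 ≡ 21·21·21 ≡ 21 (mod 35)

21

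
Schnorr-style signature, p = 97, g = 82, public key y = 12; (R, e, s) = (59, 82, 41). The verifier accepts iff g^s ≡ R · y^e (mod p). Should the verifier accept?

reject

g^s mod p:
82^2 = 6724 ≡ 31
82^4 ≡ 31^2 = 961 ≡ 88
82^8 ≡ 88^2 = 7744 ≡ 81
82^16 ≡ 81^2 = 6561 ≡ 62
82^32 ≡ 62^2 = 3844 ≡ 61
41 = 32 + 8 + 1, so 82^41 ≡ 61·81·82 ≡ 90 (mod 97)
R · y^e mod p:
12^2 = 144 ≡ 47
12^4 ≡ 47^2 = 2209 ≡ 75
12^8 ≡ 75^2 = 5625 ≡ 96
12^16 ≡ 96^2 = 9216 ≡ 1
12^32 ≡ 1^2 = 1
12^64 ≡ 1^2 = 1
82 = 64 + 16 + 2, so 12^82 ≡ 1·1·47 ≡ 47 (mod 97)
59·47 = 2773 ≡ 57 (mod 97)
90 ≠ 57; the check fails.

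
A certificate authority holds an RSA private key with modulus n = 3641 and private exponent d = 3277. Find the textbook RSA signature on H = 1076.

1984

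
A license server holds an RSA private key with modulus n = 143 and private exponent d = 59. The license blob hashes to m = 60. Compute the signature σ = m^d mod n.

31

Squares mod 143: m^1≡60, m^2≡25, m^4≡53, m^8≡92, m^16≡27, m^32≡14
59 = 32 + 16 + 8 + 2 + 1, so m^59 ≡ 14·27·92·25·60 ≡ 31 (mod 143)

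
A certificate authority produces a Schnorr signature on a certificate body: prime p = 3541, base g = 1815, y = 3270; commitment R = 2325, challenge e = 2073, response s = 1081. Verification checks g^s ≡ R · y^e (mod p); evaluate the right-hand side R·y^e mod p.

3123

3270^2 = 10692900 ≡ 2621
3270^4 ≡ 2621^2 = 6869641 ≡ 101
3270^8 ≡ 101^2 = 10201 ≡ 3119
3270^16 ≡ 3119^2 = 9728161 ≡ 1034
3270^32 ≡ 1034^2 = 1069156 ≡ 3315
3270^64 ≡ 3315^2 = 10989225 ≡ 1502
3270^128 ≡ 1502^2 = 2256004 ≡ 387
3270^256 ≡ 387^2 = 149769 ≡ 1047
3270^512 ≡ 1047^2 = 1096209 ≡ 2040
3270^1024 ≡ 2040^2 = 4161600 ≡ 925
3270^2048 ≡ 925^2 = 855625 ≡ 2244
2073 = 2048 + 16 + 8 + 1, so 3270^2073 ≡ 2244·1034·3119·3270 ≡ 111 (mod 3541)
R · y^e ≡ 2325·111 = 258075 ≡ 3123 (mod 3541)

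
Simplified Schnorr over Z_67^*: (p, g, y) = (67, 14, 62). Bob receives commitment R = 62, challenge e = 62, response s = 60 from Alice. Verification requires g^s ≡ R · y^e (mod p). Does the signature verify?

verifies

g^s mod p:
Squares mod 67: 14^1≡14, 14^2≡62, 14^4≡25, 14^8≡22, 14^16≡15, 14^32≡24
60 = 32 + 16 + 8 + 4, so 14^60 ≡ 24·15·22·25 ≡ 15 (mod 67)
R · y^e mod p:
Squares mod 67: 62^1≡62, 62^2≡25, 62^4≡22, 62^8≡15, 62^16≡24, 62^32≡40
62 = 32 + 16 + 8 + 4 + 2, so 62^62 ≡ 40·24·15·22·25 ≡ 64 (mod 67)
62·64 = 3968 ≡ 15 (mod 67)
15 ≡ 15 (mod 67); signature holds.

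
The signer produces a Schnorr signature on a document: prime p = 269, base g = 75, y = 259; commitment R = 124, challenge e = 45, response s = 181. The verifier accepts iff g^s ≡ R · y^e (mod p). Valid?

g^s mod p:
75^181 mod 269 = 262
R · y^e mod p:
259^45 mod 269 = 90
124·90 = 11160 ≡ 131 (mod 269)
262 ≠ 131; the check fails.

no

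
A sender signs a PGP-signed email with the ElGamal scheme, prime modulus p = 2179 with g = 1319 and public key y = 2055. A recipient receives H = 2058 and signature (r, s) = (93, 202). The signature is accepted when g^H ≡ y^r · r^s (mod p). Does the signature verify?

Left side g^H mod p:
1319^2 = 1739761 ≡ 919
1319^4 ≡ 919^2 = 844561 ≡ 1288
1319^8 ≡ 1288^2 = 1658944 ≡ 725
1319^16 ≡ 725^2 = 525625 ≡ 486
1319^32 ≡ 486^2 = 236196 ≡ 864
1319^64 ≡ 864^2 = 746496 ≡ 1278
1319^128 ≡ 1278^2 = 1633284 ≡ 1213
1319^256 ≡ 1213^2 = 1471369 ≡ 544
1319^512 ≡ 544^2 = 295936 ≡ 1771
1319^1024 ≡ 1771^2 = 3136441 ≡ 860
1319^2048 ≡ 860^2 = 739600 ≡ 919
2058 = 2048 + 8 + 2, so 1319^2058 ≡ 919·725·919 ≡ 1188 (mod 2179)
Right side y^r · r^s mod p:
2055^2 = 4223025 ≡ 123
2055^4 ≡ 123^2 = 15129 ≡ 2055
2055^8 ≡ 2055^2 = 4223025 ≡ 123
2055^16 ≡ 123^2 = 15129 ≡ 2055
2055^32 ≡ 2055^2 = 4223025 ≡ 123
2055^64 ≡ 123^2 = 15129 ≡ 2055
93 = 64 + 16 + 8 + 4 + 1, so 2055^93 ≡ 2055·2055·123·2055·2055 ≡ 1 (mod 2179)
93^2 = 8649 ≡ 2112
93^4 ≡ 2112^2 = 4460544 ≡ 131
93^8 ≡ 131^2 = 17161 ≡ 1908
93^16 ≡ 1908^2 = 3640464 ≡ 1534
93^32 ≡ 1534^2 = 2353156 ≡ 2015
93^64 ≡ 2015^2 = 4060225 ≡ 748
93^128 ≡ 748^2 = 559504 ≡ 1680
202 = 128 + 64 + 8 + 2, so 93^202 ≡ 1680·748·1908·2112 ≡ 131 (mod 2179)
1·131 = 131 ≡ 131 (mod 2179)
1188 ≠ 131, so verification fails.

does not verify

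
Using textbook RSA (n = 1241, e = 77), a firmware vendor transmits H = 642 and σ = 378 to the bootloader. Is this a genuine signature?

forged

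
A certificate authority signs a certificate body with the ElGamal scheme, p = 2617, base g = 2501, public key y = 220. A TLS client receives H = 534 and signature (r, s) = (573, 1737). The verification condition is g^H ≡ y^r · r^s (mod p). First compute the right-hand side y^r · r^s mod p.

1290

Squares mod 2617: 220^1≡220, 220^2≡1294, 220^4≡2173, 220^8≡861, 220^16≡710, 220^32≡1636, 220^64≡1922, 220^128≡1497, 220^256≡857, 220^512≡1689
573 = 512 + 32 + 16 + 8 + 4 + 1, so 220^573 ≡ 1689·1636·710·861·2173·220 ≡ 1939 (mod 2617)
Squares mod 2617: 573^1≡573, 573^2≡1204, 573^4≡2415, 573^8≡1549, 573^16≡2229, 573^32≡1375, 573^64≡1151, 573^128≡599, 573^256≡272, 573^512≡708, 573^1024≡1417
1737 = 1024 + 512 + 128 + 64 + 8 + 1, so 573^1737 ≡ 1417·708·599·1151·1549·573 ≡ 1874 (mod 2617)
y^r · r^s ≡ 1939·1874 = 3633686 ≡ 1290 (mod 2617)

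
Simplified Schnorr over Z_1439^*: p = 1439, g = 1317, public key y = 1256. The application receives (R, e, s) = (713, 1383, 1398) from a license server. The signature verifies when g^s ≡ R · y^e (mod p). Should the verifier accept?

accept

g^s mod p:
1317^2 = 1734489 ≡ 494
1317^4 ≡ 494^2 = 244036 ≡ 845
1317^8 ≡ 845^2 = 714025 ≡ 281
1317^16 ≡ 281^2 = 78961 ≡ 1255
1317^32 ≡ 1255^2 = 1575025 ≡ 759
1317^64 ≡ 759^2 = 576081 ≡ 481
1317^128 ≡ 481^2 = 231361 ≡ 1121
1317^256 ≡ 1121^2 = 1256641 ≡ 394
1317^512 ≡ 394^2 = 155236 ≡ 1263
1317^1024 ≡ 1263^2 = 1595169 ≡ 757
1398 = 1024 + 256 + 64 + 32 + 16 + 4 + 2, so 1317^1398 ≡ 757·394·481·759·1255·845·494 ≡ 75 (mod 1439)
R · y^e mod p:
1256^2 = 1577536 ≡ 392
1256^4 ≡ 392^2 = 153664 ≡ 1130
1256^8 ≡ 1130^2 = 1276900 ≡ 507
1256^16 ≡ 507^2 = 257049 ≡ 907
1256^32 ≡ 907^2 = 822649 ≡ 980
1256^64 ≡ 980^2 = 960400 ≡ 587
1256^128 ≡ 587^2 = 344569 ≡ 648
1256^256 ≡ 648^2 = 419904 ≡ 1155
1256^512 ≡ 1155^2 = 1334025 ≡ 72
1256^1024 ≡ 72^2 = 5184 ≡ 867
1383 = 1024 + 256 + 64 + 32 + 4 + 2 + 1, so 1256^1383 ≡ 867·1155·587·980·1130·392·1256 ≡ 874 (mod 1439)
713·874 = 623162 ≡ 75 (mod 1439)
75 ≡ 75 (mod 1439); signature holds.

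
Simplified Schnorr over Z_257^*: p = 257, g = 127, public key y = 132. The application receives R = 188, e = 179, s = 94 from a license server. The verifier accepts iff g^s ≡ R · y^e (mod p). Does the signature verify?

does not verify

g^s mod p:
Squares mod 257: 127^1≡127, 127^2≡195, 127^4≡246, 127^8≡121, 127^16≡249, 127^32≡64, 127^64≡241
94 = 64 + 16 + 8 + 4 + 2, so 127^94 ≡ 241·249·121·246·195 ≡ 116 (mod 257)
R · y^e mod p:
Squares mod 257: 132^1≡132, 132^2≡205, 132^4≡134, 132^8≡223, 132^16≡128, 132^32≡193, 132^64≡241, 132^128≡256
179 = 128 + 32 + 16 + 2 + 1, so 132^179 ≡ 256·193·128·205·132 ≡ 170 (mod 257)
188·170 = 31960 ≡ 92 (mod 257)
116 ≠ 92; the check fails.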